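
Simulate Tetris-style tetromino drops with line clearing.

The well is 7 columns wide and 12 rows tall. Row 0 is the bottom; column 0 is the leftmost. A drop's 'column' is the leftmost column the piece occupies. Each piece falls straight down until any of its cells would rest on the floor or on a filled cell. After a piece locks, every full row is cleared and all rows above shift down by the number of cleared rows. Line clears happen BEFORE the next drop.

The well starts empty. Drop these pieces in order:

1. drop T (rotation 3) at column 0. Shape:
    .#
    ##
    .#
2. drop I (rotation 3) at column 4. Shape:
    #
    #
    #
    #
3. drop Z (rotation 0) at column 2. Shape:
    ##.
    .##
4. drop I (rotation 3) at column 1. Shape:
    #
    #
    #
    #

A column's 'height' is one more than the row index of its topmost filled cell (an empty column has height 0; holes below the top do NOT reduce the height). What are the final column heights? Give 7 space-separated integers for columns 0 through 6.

Answer: 2 7 6 6 5 0 0

Derivation:
Drop 1: T rot3 at col 0 lands with bottom-row=0; cleared 0 line(s) (total 0); column heights now [2 3 0 0 0 0 0], max=3
Drop 2: I rot3 at col 4 lands with bottom-row=0; cleared 0 line(s) (total 0); column heights now [2 3 0 0 4 0 0], max=4
Drop 3: Z rot0 at col 2 lands with bottom-row=4; cleared 0 line(s) (total 0); column heights now [2 3 6 6 5 0 0], max=6
Drop 4: I rot3 at col 1 lands with bottom-row=3; cleared 0 line(s) (total 0); column heights now [2 7 6 6 5 0 0], max=7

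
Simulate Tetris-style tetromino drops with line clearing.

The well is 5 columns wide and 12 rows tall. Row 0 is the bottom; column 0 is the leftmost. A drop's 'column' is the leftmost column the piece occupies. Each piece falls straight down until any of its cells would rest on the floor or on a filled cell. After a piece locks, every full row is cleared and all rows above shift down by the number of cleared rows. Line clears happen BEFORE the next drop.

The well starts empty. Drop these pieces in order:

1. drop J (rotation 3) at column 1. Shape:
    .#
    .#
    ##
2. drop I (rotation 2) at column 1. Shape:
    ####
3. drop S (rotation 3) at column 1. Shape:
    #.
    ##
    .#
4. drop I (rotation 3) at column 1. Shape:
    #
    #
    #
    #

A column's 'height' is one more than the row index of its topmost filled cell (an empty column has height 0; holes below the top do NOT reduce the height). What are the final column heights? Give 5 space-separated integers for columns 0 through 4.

Answer: 0 11 6 4 4

Derivation:
Drop 1: J rot3 at col 1 lands with bottom-row=0; cleared 0 line(s) (total 0); column heights now [0 1 3 0 0], max=3
Drop 2: I rot2 at col 1 lands with bottom-row=3; cleared 0 line(s) (total 0); column heights now [0 4 4 4 4], max=4
Drop 3: S rot3 at col 1 lands with bottom-row=4; cleared 0 line(s) (total 0); column heights now [0 7 6 4 4], max=7
Drop 4: I rot3 at col 1 lands with bottom-row=7; cleared 0 line(s) (total 0); column heights now [0 11 6 4 4], max=11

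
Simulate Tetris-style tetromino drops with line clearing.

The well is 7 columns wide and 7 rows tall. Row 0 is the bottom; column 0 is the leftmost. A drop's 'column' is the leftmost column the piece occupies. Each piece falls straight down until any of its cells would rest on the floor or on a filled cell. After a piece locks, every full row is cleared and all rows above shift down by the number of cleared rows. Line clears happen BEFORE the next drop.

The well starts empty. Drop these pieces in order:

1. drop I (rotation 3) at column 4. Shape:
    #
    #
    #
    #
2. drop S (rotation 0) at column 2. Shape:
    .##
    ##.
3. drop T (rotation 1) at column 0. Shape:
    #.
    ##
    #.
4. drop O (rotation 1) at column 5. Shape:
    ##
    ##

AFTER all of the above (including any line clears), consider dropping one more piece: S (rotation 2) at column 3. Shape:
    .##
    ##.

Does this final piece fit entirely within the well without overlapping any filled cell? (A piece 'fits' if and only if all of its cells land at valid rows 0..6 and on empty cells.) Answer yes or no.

Answer: yes

Derivation:
Drop 1: I rot3 at col 4 lands with bottom-row=0; cleared 0 line(s) (total 0); column heights now [0 0 0 0 4 0 0], max=4
Drop 2: S rot0 at col 2 lands with bottom-row=3; cleared 0 line(s) (total 0); column heights now [0 0 4 5 5 0 0], max=5
Drop 3: T rot1 at col 0 lands with bottom-row=0; cleared 0 line(s) (total 0); column heights now [3 2 4 5 5 0 0], max=5
Drop 4: O rot1 at col 5 lands with bottom-row=0; cleared 0 line(s) (total 0); column heights now [3 2 4 5 5 2 2], max=5
Test piece S rot2 at col 3 (width 3): heights before test = [3 2 4 5 5 2 2]; fits = True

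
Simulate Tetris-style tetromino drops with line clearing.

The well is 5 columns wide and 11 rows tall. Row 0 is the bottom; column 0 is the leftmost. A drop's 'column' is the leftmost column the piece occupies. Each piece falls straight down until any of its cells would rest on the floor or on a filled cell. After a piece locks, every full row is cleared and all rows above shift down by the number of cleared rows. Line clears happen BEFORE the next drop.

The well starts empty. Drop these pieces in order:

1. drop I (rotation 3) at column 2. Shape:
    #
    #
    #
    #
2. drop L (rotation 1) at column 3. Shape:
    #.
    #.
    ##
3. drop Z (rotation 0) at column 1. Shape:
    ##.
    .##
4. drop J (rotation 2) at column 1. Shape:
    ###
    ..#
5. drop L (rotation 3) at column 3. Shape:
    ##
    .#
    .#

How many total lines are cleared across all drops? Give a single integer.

Drop 1: I rot3 at col 2 lands with bottom-row=0; cleared 0 line(s) (total 0); column heights now [0 0 4 0 0], max=4
Drop 2: L rot1 at col 3 lands with bottom-row=0; cleared 0 line(s) (total 0); column heights now [0 0 4 3 1], max=4
Drop 3: Z rot0 at col 1 lands with bottom-row=4; cleared 0 line(s) (total 0); column heights now [0 6 6 5 1], max=6
Drop 4: J rot2 at col 1 lands with bottom-row=5; cleared 0 line(s) (total 0); column heights now [0 7 7 7 1], max=7
Drop 5: L rot3 at col 3 lands with bottom-row=5; cleared 0 line(s) (total 0); column heights now [0 7 7 8 8], max=8

Answer: 0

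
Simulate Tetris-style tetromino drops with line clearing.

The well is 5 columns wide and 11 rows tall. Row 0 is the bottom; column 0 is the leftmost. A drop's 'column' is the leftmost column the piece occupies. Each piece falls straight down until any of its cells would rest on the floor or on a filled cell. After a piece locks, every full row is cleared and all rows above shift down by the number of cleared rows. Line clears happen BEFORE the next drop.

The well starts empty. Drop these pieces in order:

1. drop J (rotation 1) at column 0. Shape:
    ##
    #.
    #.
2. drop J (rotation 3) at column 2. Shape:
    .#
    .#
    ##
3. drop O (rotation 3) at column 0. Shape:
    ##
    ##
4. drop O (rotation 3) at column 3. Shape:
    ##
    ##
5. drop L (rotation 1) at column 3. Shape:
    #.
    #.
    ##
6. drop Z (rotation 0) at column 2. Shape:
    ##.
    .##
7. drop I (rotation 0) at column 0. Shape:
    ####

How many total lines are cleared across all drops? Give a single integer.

Answer: 0

Derivation:
Drop 1: J rot1 at col 0 lands with bottom-row=0; cleared 0 line(s) (total 0); column heights now [3 3 0 0 0], max=3
Drop 2: J rot3 at col 2 lands with bottom-row=0; cleared 0 line(s) (total 0); column heights now [3 3 1 3 0], max=3
Drop 3: O rot3 at col 0 lands with bottom-row=3; cleared 0 line(s) (total 0); column heights now [5 5 1 3 0], max=5
Drop 4: O rot3 at col 3 lands with bottom-row=3; cleared 0 line(s) (total 0); column heights now [5 5 1 5 5], max=5
Drop 5: L rot1 at col 3 lands with bottom-row=5; cleared 0 line(s) (total 0); column heights now [5 5 1 8 6], max=8
Drop 6: Z rot0 at col 2 lands with bottom-row=8; cleared 0 line(s) (total 0); column heights now [5 5 10 10 9], max=10
Drop 7: I rot0 at col 0 lands with bottom-row=10; cleared 0 line(s) (total 0); column heights now [11 11 11 11 9], max=11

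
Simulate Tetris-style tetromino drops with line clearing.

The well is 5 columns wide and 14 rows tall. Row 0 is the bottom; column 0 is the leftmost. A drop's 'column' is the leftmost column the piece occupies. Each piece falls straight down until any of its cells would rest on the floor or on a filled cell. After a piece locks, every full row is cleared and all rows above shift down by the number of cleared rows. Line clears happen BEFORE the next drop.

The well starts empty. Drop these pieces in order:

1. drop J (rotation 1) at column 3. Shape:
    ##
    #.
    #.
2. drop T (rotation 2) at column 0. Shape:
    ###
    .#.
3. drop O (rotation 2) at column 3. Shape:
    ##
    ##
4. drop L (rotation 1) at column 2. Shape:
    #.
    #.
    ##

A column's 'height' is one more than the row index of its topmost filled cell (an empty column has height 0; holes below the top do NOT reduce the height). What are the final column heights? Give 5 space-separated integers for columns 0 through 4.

Drop 1: J rot1 at col 3 lands with bottom-row=0; cleared 0 line(s) (total 0); column heights now [0 0 0 3 3], max=3
Drop 2: T rot2 at col 0 lands with bottom-row=0; cleared 0 line(s) (total 0); column heights now [2 2 2 3 3], max=3
Drop 3: O rot2 at col 3 lands with bottom-row=3; cleared 0 line(s) (total 0); column heights now [2 2 2 5 5], max=5
Drop 4: L rot1 at col 2 lands with bottom-row=5; cleared 0 line(s) (total 0); column heights now [2 2 8 6 5], max=8

Answer: 2 2 8 6 5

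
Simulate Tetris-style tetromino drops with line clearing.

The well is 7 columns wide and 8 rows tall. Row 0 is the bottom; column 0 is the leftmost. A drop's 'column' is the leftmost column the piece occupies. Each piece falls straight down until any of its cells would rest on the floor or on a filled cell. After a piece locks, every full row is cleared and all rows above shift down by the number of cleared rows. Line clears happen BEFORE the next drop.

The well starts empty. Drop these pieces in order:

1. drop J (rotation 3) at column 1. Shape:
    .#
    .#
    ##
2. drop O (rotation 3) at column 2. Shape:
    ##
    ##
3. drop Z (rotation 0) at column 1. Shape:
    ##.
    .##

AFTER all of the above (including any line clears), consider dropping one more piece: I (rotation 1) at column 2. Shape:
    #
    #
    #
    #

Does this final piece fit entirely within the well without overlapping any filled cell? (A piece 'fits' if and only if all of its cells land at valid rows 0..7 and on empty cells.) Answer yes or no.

Answer: no

Derivation:
Drop 1: J rot3 at col 1 lands with bottom-row=0; cleared 0 line(s) (total 0); column heights now [0 1 3 0 0 0 0], max=3
Drop 2: O rot3 at col 2 lands with bottom-row=3; cleared 0 line(s) (total 0); column heights now [0 1 5 5 0 0 0], max=5
Drop 3: Z rot0 at col 1 lands with bottom-row=5; cleared 0 line(s) (total 0); column heights now [0 7 7 6 0 0 0], max=7
Test piece I rot1 at col 2 (width 1): heights before test = [0 7 7 6 0 0 0]; fits = False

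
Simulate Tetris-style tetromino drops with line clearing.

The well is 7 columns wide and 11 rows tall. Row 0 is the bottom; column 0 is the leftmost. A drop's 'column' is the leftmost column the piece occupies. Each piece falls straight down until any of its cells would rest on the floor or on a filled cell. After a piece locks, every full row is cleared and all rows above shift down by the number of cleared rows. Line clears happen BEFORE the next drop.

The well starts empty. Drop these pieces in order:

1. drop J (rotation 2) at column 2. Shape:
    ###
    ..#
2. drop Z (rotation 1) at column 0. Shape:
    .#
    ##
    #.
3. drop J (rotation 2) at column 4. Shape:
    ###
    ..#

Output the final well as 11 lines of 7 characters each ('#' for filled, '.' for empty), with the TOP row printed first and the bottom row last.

Drop 1: J rot2 at col 2 lands with bottom-row=0; cleared 0 line(s) (total 0); column heights now [0 0 2 2 2 0 0], max=2
Drop 2: Z rot1 at col 0 lands with bottom-row=0; cleared 0 line(s) (total 0); column heights now [2 3 2 2 2 0 0], max=3
Drop 3: J rot2 at col 4 lands with bottom-row=1; cleared 0 line(s) (total 0); column heights now [2 3 2 2 3 3 3], max=3

Answer: .......
.......
.......
.......
.......
.......
.......
.......
.#..###
#####.#
#...#..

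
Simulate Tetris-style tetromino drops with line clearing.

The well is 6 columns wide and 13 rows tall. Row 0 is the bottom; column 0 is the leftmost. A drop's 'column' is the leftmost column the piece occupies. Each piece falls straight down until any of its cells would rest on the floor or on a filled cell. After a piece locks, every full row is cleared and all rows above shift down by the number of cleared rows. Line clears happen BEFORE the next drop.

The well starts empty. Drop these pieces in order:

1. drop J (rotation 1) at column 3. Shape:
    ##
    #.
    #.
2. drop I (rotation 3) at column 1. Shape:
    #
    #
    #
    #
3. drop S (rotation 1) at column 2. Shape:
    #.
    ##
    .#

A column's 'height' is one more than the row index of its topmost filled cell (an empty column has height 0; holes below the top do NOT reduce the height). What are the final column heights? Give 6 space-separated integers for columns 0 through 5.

Drop 1: J rot1 at col 3 lands with bottom-row=0; cleared 0 line(s) (total 0); column heights now [0 0 0 3 3 0], max=3
Drop 2: I rot3 at col 1 lands with bottom-row=0; cleared 0 line(s) (total 0); column heights now [0 4 0 3 3 0], max=4
Drop 3: S rot1 at col 2 lands with bottom-row=3; cleared 0 line(s) (total 0); column heights now [0 4 6 5 3 0], max=6

Answer: 0 4 6 5 3 0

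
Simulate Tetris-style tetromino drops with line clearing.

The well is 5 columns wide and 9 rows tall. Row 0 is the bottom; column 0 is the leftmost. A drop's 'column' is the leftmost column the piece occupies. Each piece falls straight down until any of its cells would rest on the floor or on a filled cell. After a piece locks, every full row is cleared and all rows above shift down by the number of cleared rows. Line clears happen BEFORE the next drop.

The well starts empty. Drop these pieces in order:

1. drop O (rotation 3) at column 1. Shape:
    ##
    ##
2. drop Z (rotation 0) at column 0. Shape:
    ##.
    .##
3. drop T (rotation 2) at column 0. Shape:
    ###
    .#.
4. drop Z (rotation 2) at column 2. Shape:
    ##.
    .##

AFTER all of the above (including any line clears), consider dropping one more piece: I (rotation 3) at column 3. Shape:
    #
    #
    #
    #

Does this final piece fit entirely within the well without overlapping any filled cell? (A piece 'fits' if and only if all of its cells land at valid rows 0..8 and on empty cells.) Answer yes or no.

Answer: no

Derivation:
Drop 1: O rot3 at col 1 lands with bottom-row=0; cleared 0 line(s) (total 0); column heights now [0 2 2 0 0], max=2
Drop 2: Z rot0 at col 0 lands with bottom-row=2; cleared 0 line(s) (total 0); column heights now [4 4 3 0 0], max=4
Drop 3: T rot2 at col 0 lands with bottom-row=4; cleared 0 line(s) (total 0); column heights now [6 6 6 0 0], max=6
Drop 4: Z rot2 at col 2 lands with bottom-row=5; cleared 1 line(s) (total 1); column heights now [4 5 6 6 0], max=6
Test piece I rot3 at col 3 (width 1): heights before test = [4 5 6 6 0]; fits = False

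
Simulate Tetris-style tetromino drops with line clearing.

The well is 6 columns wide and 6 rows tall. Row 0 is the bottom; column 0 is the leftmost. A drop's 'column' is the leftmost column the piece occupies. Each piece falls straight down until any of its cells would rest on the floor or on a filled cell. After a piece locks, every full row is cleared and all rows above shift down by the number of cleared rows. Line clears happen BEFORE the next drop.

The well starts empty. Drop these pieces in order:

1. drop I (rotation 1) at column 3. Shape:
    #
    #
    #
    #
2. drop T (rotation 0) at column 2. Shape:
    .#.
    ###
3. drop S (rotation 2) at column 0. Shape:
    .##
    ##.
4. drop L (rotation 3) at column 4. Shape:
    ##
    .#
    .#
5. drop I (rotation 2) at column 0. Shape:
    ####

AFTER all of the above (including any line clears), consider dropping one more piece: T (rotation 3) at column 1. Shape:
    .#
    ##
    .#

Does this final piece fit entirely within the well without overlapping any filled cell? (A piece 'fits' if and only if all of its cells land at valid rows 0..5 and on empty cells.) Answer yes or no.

Answer: no

Derivation:
Drop 1: I rot1 at col 3 lands with bottom-row=0; cleared 0 line(s) (total 0); column heights now [0 0 0 4 0 0], max=4
Drop 2: T rot0 at col 2 lands with bottom-row=4; cleared 0 line(s) (total 0); column heights now [0 0 5 6 5 0], max=6
Drop 3: S rot2 at col 0 lands with bottom-row=4; cleared 0 line(s) (total 0); column heights now [5 6 6 6 5 0], max=6
Drop 4: L rot3 at col 4 lands with bottom-row=3; cleared 1 line(s) (total 1); column heights now [0 5 5 5 5 5], max=5
Drop 5: I rot2 at col 0 lands with bottom-row=5; cleared 0 line(s) (total 1); column heights now [6 6 6 6 5 5], max=6
Test piece T rot3 at col 1 (width 2): heights before test = [6 6 6 6 5 5]; fits = False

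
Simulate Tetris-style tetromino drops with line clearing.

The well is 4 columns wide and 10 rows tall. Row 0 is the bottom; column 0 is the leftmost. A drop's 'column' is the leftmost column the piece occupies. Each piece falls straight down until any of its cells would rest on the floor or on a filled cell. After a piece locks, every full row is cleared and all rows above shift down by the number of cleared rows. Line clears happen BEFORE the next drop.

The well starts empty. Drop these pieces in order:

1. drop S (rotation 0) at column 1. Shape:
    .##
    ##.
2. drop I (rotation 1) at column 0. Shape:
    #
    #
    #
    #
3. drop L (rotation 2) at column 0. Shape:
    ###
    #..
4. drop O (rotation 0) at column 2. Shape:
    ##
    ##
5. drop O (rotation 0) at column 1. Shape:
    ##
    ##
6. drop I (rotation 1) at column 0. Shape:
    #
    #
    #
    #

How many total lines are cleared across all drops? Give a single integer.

Answer: 0

Derivation:
Drop 1: S rot0 at col 1 lands with bottom-row=0; cleared 0 line(s) (total 0); column heights now [0 1 2 2], max=2
Drop 2: I rot1 at col 0 lands with bottom-row=0; cleared 0 line(s) (total 0); column heights now [4 1 2 2], max=4
Drop 3: L rot2 at col 0 lands with bottom-row=4; cleared 0 line(s) (total 0); column heights now [6 6 6 2], max=6
Drop 4: O rot0 at col 2 lands with bottom-row=6; cleared 0 line(s) (total 0); column heights now [6 6 8 8], max=8
Drop 5: O rot0 at col 1 lands with bottom-row=8; cleared 0 line(s) (total 0); column heights now [6 10 10 8], max=10
Drop 6: I rot1 at col 0 lands with bottom-row=6; cleared 0 line(s) (total 0); column heights now [10 10 10 8], max=10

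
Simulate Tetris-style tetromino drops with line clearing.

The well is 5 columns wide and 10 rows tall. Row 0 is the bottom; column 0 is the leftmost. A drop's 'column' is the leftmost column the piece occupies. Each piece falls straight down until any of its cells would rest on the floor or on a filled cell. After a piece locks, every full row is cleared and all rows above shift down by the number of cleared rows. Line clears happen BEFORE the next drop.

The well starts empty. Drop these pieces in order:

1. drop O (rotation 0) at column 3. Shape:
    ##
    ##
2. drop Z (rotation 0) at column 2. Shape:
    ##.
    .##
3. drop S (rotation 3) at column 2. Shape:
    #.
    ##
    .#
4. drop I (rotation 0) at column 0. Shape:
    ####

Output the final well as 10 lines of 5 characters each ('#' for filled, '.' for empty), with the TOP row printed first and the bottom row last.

Answer: .....
.....
####.
..#..
..##.
...#.
..##.
...##
...##
...##

Derivation:
Drop 1: O rot0 at col 3 lands with bottom-row=0; cleared 0 line(s) (total 0); column heights now [0 0 0 2 2], max=2
Drop 2: Z rot0 at col 2 lands with bottom-row=2; cleared 0 line(s) (total 0); column heights now [0 0 4 4 3], max=4
Drop 3: S rot3 at col 2 lands with bottom-row=4; cleared 0 line(s) (total 0); column heights now [0 0 7 6 3], max=7
Drop 4: I rot0 at col 0 lands with bottom-row=7; cleared 0 line(s) (total 0); column heights now [8 8 8 8 3], max=8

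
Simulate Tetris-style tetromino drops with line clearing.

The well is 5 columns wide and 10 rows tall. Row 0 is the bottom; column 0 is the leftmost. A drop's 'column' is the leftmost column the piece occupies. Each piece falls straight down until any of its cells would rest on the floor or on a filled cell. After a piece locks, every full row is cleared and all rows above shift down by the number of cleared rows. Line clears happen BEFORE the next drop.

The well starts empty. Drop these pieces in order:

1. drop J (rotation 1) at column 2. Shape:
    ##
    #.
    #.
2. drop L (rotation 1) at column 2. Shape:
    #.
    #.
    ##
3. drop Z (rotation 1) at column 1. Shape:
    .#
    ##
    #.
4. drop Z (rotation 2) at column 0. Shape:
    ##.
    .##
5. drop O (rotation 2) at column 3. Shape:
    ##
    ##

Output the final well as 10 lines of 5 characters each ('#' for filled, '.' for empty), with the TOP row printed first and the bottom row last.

Answer: ##...
.##..
..#..
.##..
.####
..###
..##.
..##.
..#..
..#..

Derivation:
Drop 1: J rot1 at col 2 lands with bottom-row=0; cleared 0 line(s) (total 0); column heights now [0 0 3 3 0], max=3
Drop 2: L rot1 at col 2 lands with bottom-row=3; cleared 0 line(s) (total 0); column heights now [0 0 6 4 0], max=6
Drop 3: Z rot1 at col 1 lands with bottom-row=5; cleared 0 line(s) (total 0); column heights now [0 7 8 4 0], max=8
Drop 4: Z rot2 at col 0 lands with bottom-row=8; cleared 0 line(s) (total 0); column heights now [10 10 9 4 0], max=10
Drop 5: O rot2 at col 3 lands with bottom-row=4; cleared 0 line(s) (total 0); column heights now [10 10 9 6 6], max=10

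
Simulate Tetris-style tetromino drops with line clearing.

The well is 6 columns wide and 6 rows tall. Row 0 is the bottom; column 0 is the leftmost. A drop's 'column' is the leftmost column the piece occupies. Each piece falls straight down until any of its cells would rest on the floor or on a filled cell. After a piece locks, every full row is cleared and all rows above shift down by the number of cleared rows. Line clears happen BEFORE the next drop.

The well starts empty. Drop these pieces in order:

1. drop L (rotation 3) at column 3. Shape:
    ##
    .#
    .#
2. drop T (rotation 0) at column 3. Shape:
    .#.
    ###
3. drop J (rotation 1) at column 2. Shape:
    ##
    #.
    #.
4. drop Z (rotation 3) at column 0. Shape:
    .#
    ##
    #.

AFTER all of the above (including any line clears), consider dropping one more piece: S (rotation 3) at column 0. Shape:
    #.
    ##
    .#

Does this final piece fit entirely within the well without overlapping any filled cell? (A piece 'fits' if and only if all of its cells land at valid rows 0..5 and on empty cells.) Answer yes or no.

Answer: yes

Derivation:
Drop 1: L rot3 at col 3 lands with bottom-row=0; cleared 0 line(s) (total 0); column heights now [0 0 0 3 3 0], max=3
Drop 2: T rot0 at col 3 lands with bottom-row=3; cleared 0 line(s) (total 0); column heights now [0 0 0 4 5 4], max=5
Drop 3: J rot1 at col 2 lands with bottom-row=2; cleared 0 line(s) (total 0); column heights now [0 0 5 5 5 4], max=5
Drop 4: Z rot3 at col 0 lands with bottom-row=0; cleared 0 line(s) (total 0); column heights now [2 3 5 5 5 4], max=5
Test piece S rot3 at col 0 (width 2): heights before test = [2 3 5 5 5 4]; fits = True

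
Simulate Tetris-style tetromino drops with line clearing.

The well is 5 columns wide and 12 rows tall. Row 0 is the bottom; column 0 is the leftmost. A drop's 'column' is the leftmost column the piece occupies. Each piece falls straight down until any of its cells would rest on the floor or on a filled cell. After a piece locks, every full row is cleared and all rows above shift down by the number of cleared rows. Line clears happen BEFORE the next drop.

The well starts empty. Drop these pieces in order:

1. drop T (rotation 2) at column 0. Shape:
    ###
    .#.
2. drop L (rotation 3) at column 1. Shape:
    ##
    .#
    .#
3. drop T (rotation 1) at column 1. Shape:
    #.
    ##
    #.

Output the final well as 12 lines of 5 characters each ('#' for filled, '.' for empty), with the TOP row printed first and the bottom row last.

Drop 1: T rot2 at col 0 lands with bottom-row=0; cleared 0 line(s) (total 0); column heights now [2 2 2 0 0], max=2
Drop 2: L rot3 at col 1 lands with bottom-row=2; cleared 0 line(s) (total 0); column heights now [2 5 5 0 0], max=5
Drop 3: T rot1 at col 1 lands with bottom-row=5; cleared 0 line(s) (total 0); column heights now [2 8 7 0 0], max=8

Answer: .....
.....
.....
.....
.#...
.##..
.#...
.##..
..#..
..#..
###..
.#...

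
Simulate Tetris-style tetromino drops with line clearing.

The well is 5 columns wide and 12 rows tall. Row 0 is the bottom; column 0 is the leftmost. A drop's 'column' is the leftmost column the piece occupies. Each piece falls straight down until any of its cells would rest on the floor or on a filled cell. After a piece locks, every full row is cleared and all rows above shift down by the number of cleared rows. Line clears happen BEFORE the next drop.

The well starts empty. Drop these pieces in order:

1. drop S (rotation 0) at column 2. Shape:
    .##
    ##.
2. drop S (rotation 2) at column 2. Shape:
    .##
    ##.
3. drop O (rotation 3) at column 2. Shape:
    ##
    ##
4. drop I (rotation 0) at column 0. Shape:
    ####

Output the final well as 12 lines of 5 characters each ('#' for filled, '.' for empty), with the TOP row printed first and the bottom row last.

Answer: .....
.....
.....
.....
.....
####.
..##.
..##.
...##
..##.
...##
..##.

Derivation:
Drop 1: S rot0 at col 2 lands with bottom-row=0; cleared 0 line(s) (total 0); column heights now [0 0 1 2 2], max=2
Drop 2: S rot2 at col 2 lands with bottom-row=2; cleared 0 line(s) (total 0); column heights now [0 0 3 4 4], max=4
Drop 3: O rot3 at col 2 lands with bottom-row=4; cleared 0 line(s) (total 0); column heights now [0 0 6 6 4], max=6
Drop 4: I rot0 at col 0 lands with bottom-row=6; cleared 0 line(s) (total 0); column heights now [7 7 7 7 4], max=7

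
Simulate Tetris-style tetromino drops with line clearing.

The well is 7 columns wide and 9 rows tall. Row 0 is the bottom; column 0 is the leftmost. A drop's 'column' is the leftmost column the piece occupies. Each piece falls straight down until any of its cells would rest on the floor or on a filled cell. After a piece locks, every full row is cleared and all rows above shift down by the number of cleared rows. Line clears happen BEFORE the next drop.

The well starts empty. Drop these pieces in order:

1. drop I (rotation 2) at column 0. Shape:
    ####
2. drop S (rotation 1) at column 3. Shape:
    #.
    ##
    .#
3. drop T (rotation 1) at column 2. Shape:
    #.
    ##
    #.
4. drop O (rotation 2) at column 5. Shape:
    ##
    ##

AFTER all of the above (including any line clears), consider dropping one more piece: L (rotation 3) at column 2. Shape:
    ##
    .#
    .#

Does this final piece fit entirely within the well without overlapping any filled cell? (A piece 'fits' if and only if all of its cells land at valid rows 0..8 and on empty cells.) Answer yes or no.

Drop 1: I rot2 at col 0 lands with bottom-row=0; cleared 0 line(s) (total 0); column heights now [1 1 1 1 0 0 0], max=1
Drop 2: S rot1 at col 3 lands with bottom-row=0; cleared 0 line(s) (total 0); column heights now [1 1 1 3 2 0 0], max=3
Drop 3: T rot1 at col 2 lands with bottom-row=2; cleared 0 line(s) (total 0); column heights now [1 1 5 4 2 0 0], max=5
Drop 4: O rot2 at col 5 lands with bottom-row=0; cleared 1 line(s) (total 1); column heights now [0 0 4 3 1 1 1], max=4
Test piece L rot3 at col 2 (width 2): heights before test = [0 0 4 3 1 1 1]; fits = True

Answer: yes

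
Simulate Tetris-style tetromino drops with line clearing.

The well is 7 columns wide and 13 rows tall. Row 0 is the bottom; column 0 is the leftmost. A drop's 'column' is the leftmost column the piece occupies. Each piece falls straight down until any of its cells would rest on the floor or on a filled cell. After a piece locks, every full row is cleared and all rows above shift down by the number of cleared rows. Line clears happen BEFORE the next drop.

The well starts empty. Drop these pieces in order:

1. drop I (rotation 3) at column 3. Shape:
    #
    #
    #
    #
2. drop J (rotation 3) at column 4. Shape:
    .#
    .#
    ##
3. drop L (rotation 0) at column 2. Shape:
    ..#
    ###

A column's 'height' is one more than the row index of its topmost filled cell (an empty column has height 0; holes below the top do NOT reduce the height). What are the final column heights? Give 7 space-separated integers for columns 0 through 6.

Answer: 0 0 5 5 6 3 0

Derivation:
Drop 1: I rot3 at col 3 lands with bottom-row=0; cleared 0 line(s) (total 0); column heights now [0 0 0 4 0 0 0], max=4
Drop 2: J rot3 at col 4 lands with bottom-row=0; cleared 0 line(s) (total 0); column heights now [0 0 0 4 1 3 0], max=4
Drop 3: L rot0 at col 2 lands with bottom-row=4; cleared 0 line(s) (total 0); column heights now [0 0 5 5 6 3 0], max=6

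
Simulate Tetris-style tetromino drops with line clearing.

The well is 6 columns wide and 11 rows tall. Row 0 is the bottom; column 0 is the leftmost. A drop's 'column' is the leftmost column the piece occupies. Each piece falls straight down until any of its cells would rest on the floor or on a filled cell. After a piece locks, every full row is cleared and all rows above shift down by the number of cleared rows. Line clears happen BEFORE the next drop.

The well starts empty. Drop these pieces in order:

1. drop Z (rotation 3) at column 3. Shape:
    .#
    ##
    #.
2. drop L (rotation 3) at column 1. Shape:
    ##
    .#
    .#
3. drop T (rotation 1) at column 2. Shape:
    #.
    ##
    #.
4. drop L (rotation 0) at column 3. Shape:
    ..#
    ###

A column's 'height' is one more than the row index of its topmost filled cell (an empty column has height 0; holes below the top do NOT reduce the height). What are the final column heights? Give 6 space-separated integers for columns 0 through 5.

Answer: 0 3 6 6 6 7

Derivation:
Drop 1: Z rot3 at col 3 lands with bottom-row=0; cleared 0 line(s) (total 0); column heights now [0 0 0 2 3 0], max=3
Drop 2: L rot3 at col 1 lands with bottom-row=0; cleared 0 line(s) (total 0); column heights now [0 3 3 2 3 0], max=3
Drop 3: T rot1 at col 2 lands with bottom-row=3; cleared 0 line(s) (total 0); column heights now [0 3 6 5 3 0], max=6
Drop 4: L rot0 at col 3 lands with bottom-row=5; cleared 0 line(s) (total 0); column heights now [0 3 6 6 6 7], max=7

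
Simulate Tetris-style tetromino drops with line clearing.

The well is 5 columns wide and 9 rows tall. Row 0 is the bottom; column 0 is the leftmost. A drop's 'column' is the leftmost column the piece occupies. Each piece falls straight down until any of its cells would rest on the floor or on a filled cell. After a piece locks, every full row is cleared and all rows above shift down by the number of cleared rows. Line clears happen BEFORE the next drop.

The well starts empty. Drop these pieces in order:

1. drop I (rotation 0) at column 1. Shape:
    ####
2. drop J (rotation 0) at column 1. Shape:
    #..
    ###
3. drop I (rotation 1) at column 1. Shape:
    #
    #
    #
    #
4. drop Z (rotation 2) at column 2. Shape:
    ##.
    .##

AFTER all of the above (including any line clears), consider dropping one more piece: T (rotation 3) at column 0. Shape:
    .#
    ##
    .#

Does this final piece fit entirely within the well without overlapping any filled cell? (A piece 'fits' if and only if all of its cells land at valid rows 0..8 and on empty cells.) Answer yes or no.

Answer: no

Derivation:
Drop 1: I rot0 at col 1 lands with bottom-row=0; cleared 0 line(s) (total 0); column heights now [0 1 1 1 1], max=1
Drop 2: J rot0 at col 1 lands with bottom-row=1; cleared 0 line(s) (total 0); column heights now [0 3 2 2 1], max=3
Drop 3: I rot1 at col 1 lands with bottom-row=3; cleared 0 line(s) (total 0); column heights now [0 7 2 2 1], max=7
Drop 4: Z rot2 at col 2 lands with bottom-row=2; cleared 0 line(s) (total 0); column heights now [0 7 4 4 3], max=7
Test piece T rot3 at col 0 (width 2): heights before test = [0 7 4 4 3]; fits = False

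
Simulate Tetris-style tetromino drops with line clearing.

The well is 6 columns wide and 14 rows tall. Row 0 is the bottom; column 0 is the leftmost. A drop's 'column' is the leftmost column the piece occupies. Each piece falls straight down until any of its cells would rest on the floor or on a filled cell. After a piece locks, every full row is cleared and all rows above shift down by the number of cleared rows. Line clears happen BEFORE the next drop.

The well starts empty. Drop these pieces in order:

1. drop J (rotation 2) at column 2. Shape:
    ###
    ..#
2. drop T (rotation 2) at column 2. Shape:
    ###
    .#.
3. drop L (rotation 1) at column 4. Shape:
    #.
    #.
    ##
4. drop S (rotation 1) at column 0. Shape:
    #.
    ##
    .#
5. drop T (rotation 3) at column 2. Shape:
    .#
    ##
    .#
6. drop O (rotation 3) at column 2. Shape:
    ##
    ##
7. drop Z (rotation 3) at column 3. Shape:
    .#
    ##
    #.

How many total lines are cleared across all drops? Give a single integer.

Drop 1: J rot2 at col 2 lands with bottom-row=0; cleared 0 line(s) (total 0); column heights now [0 0 2 2 2 0], max=2
Drop 2: T rot2 at col 2 lands with bottom-row=2; cleared 0 line(s) (total 0); column heights now [0 0 4 4 4 0], max=4
Drop 3: L rot1 at col 4 lands with bottom-row=4; cleared 0 line(s) (total 0); column heights now [0 0 4 4 7 5], max=7
Drop 4: S rot1 at col 0 lands with bottom-row=0; cleared 0 line(s) (total 0); column heights now [3 2 4 4 7 5], max=7
Drop 5: T rot3 at col 2 lands with bottom-row=4; cleared 0 line(s) (total 0); column heights now [3 2 6 7 7 5], max=7
Drop 6: O rot3 at col 2 lands with bottom-row=7; cleared 0 line(s) (total 0); column heights now [3 2 9 9 7 5], max=9
Drop 7: Z rot3 at col 3 lands with bottom-row=9; cleared 0 line(s) (total 0); column heights now [3 2 9 11 12 5], max=12

Answer: 0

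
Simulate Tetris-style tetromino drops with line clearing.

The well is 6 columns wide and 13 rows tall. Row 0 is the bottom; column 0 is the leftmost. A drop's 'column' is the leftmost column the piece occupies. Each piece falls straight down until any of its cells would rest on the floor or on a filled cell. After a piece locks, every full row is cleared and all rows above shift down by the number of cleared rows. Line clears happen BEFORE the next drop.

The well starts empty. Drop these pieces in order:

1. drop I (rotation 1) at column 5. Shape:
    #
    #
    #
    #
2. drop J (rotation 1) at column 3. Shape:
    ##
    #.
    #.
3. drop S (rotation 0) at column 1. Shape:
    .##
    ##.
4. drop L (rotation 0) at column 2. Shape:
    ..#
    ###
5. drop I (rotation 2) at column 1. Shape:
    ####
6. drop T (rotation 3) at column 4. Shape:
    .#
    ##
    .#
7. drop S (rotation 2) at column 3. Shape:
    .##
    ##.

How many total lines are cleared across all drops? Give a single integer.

Drop 1: I rot1 at col 5 lands with bottom-row=0; cleared 0 line(s) (total 0); column heights now [0 0 0 0 0 4], max=4
Drop 2: J rot1 at col 3 lands with bottom-row=0; cleared 0 line(s) (total 0); column heights now [0 0 0 3 3 4], max=4
Drop 3: S rot0 at col 1 lands with bottom-row=2; cleared 0 line(s) (total 0); column heights now [0 3 4 4 3 4], max=4
Drop 4: L rot0 at col 2 lands with bottom-row=4; cleared 0 line(s) (total 0); column heights now [0 3 5 5 6 4], max=6
Drop 5: I rot2 at col 1 lands with bottom-row=6; cleared 0 line(s) (total 0); column heights now [0 7 7 7 7 4], max=7
Drop 6: T rot3 at col 4 lands with bottom-row=6; cleared 0 line(s) (total 0); column heights now [0 7 7 7 8 9], max=9
Drop 7: S rot2 at col 3 lands with bottom-row=8; cleared 0 line(s) (total 0); column heights now [0 7 7 9 10 10], max=10

Answer: 0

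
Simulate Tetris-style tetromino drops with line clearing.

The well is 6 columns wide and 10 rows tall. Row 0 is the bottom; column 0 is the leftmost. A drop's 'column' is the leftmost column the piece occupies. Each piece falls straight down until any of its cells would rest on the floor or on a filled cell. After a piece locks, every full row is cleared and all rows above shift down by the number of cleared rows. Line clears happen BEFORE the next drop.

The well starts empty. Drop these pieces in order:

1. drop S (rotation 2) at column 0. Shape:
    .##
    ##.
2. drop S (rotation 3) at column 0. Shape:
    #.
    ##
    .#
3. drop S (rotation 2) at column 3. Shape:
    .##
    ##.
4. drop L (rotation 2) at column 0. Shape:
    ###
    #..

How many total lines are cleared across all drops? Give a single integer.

Drop 1: S rot2 at col 0 lands with bottom-row=0; cleared 0 line(s) (total 0); column heights now [1 2 2 0 0 0], max=2
Drop 2: S rot3 at col 0 lands with bottom-row=2; cleared 0 line(s) (total 0); column heights now [5 4 2 0 0 0], max=5
Drop 3: S rot2 at col 3 lands with bottom-row=0; cleared 0 line(s) (total 0); column heights now [5 4 2 1 2 2], max=5
Drop 4: L rot2 at col 0 lands with bottom-row=5; cleared 0 line(s) (total 0); column heights now [7 7 7 1 2 2], max=7

Answer: 0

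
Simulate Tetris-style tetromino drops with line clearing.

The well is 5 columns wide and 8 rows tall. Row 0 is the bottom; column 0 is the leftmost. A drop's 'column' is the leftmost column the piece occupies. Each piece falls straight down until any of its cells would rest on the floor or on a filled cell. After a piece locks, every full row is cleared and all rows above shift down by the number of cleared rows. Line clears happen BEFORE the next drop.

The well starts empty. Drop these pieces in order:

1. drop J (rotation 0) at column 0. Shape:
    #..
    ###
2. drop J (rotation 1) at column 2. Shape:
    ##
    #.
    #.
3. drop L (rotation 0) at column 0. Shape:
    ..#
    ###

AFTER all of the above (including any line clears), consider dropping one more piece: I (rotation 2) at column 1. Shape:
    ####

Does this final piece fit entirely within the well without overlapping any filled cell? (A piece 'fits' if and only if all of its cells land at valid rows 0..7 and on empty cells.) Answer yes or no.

Answer: yes

Derivation:
Drop 1: J rot0 at col 0 lands with bottom-row=0; cleared 0 line(s) (total 0); column heights now [2 1 1 0 0], max=2
Drop 2: J rot1 at col 2 lands with bottom-row=1; cleared 0 line(s) (total 0); column heights now [2 1 4 4 0], max=4
Drop 3: L rot0 at col 0 lands with bottom-row=4; cleared 0 line(s) (total 0); column heights now [5 5 6 4 0], max=6
Test piece I rot2 at col 1 (width 4): heights before test = [5 5 6 4 0]; fits = True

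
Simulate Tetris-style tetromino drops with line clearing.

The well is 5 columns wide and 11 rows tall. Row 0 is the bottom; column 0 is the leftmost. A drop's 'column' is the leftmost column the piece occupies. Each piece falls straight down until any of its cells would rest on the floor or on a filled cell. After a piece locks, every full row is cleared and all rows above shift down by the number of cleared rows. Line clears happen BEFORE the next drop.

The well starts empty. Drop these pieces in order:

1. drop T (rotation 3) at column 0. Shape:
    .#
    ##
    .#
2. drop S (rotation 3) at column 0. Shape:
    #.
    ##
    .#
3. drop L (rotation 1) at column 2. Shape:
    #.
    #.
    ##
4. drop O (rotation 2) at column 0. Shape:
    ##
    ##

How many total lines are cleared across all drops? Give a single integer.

Answer: 0

Derivation:
Drop 1: T rot3 at col 0 lands with bottom-row=0; cleared 0 line(s) (total 0); column heights now [2 3 0 0 0], max=3
Drop 2: S rot3 at col 0 lands with bottom-row=3; cleared 0 line(s) (total 0); column heights now [6 5 0 0 0], max=6
Drop 3: L rot1 at col 2 lands with bottom-row=0; cleared 0 line(s) (total 0); column heights now [6 5 3 1 0], max=6
Drop 4: O rot2 at col 0 lands with bottom-row=6; cleared 0 line(s) (total 0); column heights now [8 8 3 1 0], max=8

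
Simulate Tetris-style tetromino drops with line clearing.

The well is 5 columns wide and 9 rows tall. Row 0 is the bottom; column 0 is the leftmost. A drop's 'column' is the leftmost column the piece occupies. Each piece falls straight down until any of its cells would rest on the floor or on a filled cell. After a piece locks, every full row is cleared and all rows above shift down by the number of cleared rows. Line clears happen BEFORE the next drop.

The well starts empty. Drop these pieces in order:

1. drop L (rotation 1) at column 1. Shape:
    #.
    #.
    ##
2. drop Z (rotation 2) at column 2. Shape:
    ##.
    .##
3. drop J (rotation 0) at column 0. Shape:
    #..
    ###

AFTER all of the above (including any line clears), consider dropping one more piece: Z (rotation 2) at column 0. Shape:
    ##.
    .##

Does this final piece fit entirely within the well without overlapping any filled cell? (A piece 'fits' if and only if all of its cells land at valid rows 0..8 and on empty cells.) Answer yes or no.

Drop 1: L rot1 at col 1 lands with bottom-row=0; cleared 0 line(s) (total 0); column heights now [0 3 1 0 0], max=3
Drop 2: Z rot2 at col 2 lands with bottom-row=0; cleared 0 line(s) (total 0); column heights now [0 3 2 2 1], max=3
Drop 3: J rot0 at col 0 lands with bottom-row=3; cleared 0 line(s) (total 0); column heights now [5 4 4 2 1], max=5
Test piece Z rot2 at col 0 (width 3): heights before test = [5 4 4 2 1]; fits = True

Answer: yes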